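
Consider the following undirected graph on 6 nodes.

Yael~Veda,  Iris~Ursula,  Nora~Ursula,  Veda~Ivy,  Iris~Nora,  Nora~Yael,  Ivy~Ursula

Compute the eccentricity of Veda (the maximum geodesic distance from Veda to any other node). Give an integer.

Distances from Veda: Iris:3, Ivy:1, Nora:2, Ursula:2, Yael:1.
The largest is 3 (to Iris), so the eccentricity of Veda is 3.

3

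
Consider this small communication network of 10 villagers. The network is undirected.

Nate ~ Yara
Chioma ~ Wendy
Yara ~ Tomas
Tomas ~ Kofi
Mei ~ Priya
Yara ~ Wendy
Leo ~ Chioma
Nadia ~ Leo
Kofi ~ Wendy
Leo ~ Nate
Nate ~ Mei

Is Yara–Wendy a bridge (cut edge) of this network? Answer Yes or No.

No

Even without that edge, Yara still reaches Wendy via Yara – Tomas – Kofi – Wendy, so the network stays connected. Not a bridge.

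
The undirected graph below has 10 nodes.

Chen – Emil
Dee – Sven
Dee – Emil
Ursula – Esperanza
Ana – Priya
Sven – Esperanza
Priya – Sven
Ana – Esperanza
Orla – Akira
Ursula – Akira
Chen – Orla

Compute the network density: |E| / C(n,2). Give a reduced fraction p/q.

There are 11 edges and 10 nodes, so the maximum possible is C(10,2) = 45.
Density = 11/45.

11/45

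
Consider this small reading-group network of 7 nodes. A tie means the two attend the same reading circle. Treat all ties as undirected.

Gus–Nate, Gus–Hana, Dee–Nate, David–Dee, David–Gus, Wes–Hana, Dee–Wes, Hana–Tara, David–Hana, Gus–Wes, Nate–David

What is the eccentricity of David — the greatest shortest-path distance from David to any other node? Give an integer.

2

Distances from David: Dee:1, Gus:1, Hana:1, Nate:1, Tara:2, Wes:2.
The largest is 2 (to Tara and Wes), so the eccentricity of David is 2.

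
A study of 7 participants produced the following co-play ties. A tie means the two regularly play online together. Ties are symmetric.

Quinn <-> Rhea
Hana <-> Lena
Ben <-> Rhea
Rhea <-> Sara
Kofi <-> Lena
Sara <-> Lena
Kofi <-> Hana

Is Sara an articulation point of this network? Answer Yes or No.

Removing Sara leaves {Ben, Quinn, and Rhea} with no path to {Hana, Kofi, and Lena}, so the network splits into 2 components. Sara is a cut vertex.

Yes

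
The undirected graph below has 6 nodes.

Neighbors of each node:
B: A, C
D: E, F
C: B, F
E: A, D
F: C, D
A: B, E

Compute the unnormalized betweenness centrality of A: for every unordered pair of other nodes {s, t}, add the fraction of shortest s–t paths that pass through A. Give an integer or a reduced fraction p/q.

2

Pairs whose geodesics pass through A — E–B: 1; E–C: 1/2; B–D: 1/2.
All other pairs contribute 0.
Summing the contributions gives betweenness(A) = 2.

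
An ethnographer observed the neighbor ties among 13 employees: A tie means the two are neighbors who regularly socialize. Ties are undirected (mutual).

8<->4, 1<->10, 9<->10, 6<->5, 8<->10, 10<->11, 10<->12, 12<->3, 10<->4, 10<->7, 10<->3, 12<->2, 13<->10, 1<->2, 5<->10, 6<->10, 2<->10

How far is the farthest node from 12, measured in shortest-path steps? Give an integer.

2

Distances from 12: 1:2, 2:1, 3:1, 4:2, 5:2, 6:2, 7:2, 8:2, 9:2, 10:1, 11:2, 13:2.
The largest is 2 (to 6, 11, 9, 13, 7, 4, 8, 5, and 1), so the eccentricity of 12 is 2.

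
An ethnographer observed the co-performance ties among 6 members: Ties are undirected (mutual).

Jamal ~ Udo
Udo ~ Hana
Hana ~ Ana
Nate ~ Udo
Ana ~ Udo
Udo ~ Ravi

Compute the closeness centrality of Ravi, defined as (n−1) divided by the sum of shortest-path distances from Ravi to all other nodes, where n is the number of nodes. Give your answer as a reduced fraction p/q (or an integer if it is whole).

Distances from Ravi: Ana:2, Hana:2, Jamal:2, Nate:2, Udo:1. Sum = 9.
n = 6, so closeness = 5/9.

5/9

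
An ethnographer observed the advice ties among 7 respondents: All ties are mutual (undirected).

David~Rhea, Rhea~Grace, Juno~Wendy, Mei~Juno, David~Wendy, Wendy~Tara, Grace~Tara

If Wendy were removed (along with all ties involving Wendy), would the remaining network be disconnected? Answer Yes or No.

Yes

Removing Wendy leaves {Juno and Mei} with no path to {David, Grace, Rhea, and Tara}, so the network splits into 2 components. Wendy is a cut vertex.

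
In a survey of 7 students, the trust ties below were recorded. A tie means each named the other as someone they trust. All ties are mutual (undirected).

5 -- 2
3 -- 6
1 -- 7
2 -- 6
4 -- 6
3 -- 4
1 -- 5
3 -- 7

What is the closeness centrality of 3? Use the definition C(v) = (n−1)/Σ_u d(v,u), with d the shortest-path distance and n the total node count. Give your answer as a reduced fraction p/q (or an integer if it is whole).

3/5

Distances from 3: 1:2, 2:2, 4:1, 5:3, 6:1, 7:1. Sum = 10.
n = 7, so closeness = 6/10 = 3/5.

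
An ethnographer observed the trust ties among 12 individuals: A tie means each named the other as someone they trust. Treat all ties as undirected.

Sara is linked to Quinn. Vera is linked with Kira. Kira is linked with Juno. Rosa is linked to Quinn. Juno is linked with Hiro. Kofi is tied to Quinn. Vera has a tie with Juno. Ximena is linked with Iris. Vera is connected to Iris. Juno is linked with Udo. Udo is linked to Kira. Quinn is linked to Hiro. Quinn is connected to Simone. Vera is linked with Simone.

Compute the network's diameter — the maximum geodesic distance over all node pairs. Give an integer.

Eccentricity of each node (its greatest distance to any other): Hiro:4, Iris:4, Juno:3, Kira:4, Kofi:5, Quinn:4, Rosa:5, Sara:5, Simone:3, Udo:4, Vera:3, Ximena:5.
The maximum eccentricity is 5, realized for instance by the pair Rosa–Ximena via Rosa – Quinn – Simone – Vera – Iris – Ximena. So the diameter is 5.

5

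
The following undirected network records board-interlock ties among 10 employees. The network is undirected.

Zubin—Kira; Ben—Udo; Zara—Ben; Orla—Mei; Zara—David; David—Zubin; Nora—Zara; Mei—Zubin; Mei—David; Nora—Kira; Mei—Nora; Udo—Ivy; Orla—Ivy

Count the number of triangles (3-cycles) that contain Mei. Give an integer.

Mei's neighbors: David, Nora, Orla, and Zubin.
Neighbor pairs that are themselves tied: Mei–David–Zubin. Each forms one triangle with Mei, for 1 in total.

1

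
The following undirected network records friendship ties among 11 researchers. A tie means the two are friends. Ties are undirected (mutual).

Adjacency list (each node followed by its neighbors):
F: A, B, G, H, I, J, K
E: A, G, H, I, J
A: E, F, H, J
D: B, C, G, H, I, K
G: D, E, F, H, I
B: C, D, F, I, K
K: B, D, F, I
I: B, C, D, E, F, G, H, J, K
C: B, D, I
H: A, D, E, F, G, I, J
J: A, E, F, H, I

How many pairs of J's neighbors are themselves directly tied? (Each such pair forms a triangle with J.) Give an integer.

J's neighbors: A, E, F, H, and I.
Neighbor pairs that are themselves tied: J–A–E; J–A–F; J–A–H; J–E–H; J–E–I; J–F–H; J–F–I; J–H–I. Each forms one triangle with J, for 8 in total.

8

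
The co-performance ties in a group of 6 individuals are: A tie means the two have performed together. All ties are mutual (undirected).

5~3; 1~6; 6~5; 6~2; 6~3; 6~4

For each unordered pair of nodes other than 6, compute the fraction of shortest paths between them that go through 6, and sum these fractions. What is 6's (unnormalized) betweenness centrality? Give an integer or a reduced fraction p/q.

9

Pairs whose geodesics pass through 6 — 4–2: 1; 4–3: 1; 4–1: 1; 4–5: 1; 2–3: 1; 2–1: 1; 2–5: 1; 3–1: 1; 1–5: 1.
All other pairs contribute 0.
Summing the contributions gives betweenness(6) = 9.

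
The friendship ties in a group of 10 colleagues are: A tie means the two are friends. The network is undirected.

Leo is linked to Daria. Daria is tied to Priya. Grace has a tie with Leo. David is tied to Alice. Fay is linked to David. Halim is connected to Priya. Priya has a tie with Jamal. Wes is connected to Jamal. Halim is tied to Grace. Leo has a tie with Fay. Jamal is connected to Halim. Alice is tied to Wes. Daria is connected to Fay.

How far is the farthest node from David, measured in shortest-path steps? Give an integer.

4

Distances from David: Alice:1, Daria:2, Fay:1, Grace:3, Halim:4, Jamal:3, Leo:2, Priya:3, Wes:2.
The largest is 4 (to Halim), so the eccentricity of David is 4.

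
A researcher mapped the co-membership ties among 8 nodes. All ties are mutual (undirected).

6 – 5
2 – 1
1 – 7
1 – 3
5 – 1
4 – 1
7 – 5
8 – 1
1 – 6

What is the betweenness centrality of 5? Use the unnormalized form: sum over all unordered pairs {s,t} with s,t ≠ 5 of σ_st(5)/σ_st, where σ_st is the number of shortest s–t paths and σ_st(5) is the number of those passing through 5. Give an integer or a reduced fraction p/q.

Pairs whose geodesics pass through 5 — 6–7: 1/2.
All other pairs contribute 0.
Summing the contributions gives betweenness(5) = 1/2.

1/2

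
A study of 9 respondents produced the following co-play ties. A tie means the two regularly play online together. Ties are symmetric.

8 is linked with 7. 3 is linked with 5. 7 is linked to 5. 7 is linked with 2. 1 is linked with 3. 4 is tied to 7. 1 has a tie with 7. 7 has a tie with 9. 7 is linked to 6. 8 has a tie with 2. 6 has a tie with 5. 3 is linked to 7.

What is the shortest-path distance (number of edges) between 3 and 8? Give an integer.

One shortest route is 3 – 7 – 8, which uses 2 edges, and 3 and 8 are not directly tied, so nothing shorter exists. So d(3,8) = 2.

2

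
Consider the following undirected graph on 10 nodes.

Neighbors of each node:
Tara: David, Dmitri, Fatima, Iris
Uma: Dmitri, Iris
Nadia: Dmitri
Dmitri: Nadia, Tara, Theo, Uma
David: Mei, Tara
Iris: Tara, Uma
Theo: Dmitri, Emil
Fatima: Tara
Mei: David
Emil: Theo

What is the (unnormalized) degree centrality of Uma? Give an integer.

2

Uma is directly tied to Dmitri and Iris. That is 2 neighbors, so the degree of Uma is 2.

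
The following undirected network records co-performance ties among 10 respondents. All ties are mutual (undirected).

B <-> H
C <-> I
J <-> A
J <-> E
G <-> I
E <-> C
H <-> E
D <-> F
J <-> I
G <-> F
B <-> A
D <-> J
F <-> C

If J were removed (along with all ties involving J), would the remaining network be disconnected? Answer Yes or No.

No

Even without J, every remaining node can still reach every other (the residual graph is connected), so J is not a cut vertex.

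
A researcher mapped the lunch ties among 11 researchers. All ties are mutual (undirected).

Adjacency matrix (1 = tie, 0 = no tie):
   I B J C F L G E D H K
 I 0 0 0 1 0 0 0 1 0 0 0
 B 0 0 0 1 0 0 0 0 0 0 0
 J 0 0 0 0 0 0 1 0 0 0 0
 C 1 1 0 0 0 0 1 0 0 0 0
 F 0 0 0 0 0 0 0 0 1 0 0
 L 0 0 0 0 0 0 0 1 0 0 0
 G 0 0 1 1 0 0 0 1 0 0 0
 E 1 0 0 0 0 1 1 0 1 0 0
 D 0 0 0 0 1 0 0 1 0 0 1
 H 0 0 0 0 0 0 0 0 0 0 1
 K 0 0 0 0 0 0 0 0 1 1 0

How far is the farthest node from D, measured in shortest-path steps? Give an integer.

4

Distances from D: B:4, C:3, E:1, F:1, G:2, H:2, I:2, J:3, K:1, L:2.
The largest is 4 (to B), so the eccentricity of D is 4.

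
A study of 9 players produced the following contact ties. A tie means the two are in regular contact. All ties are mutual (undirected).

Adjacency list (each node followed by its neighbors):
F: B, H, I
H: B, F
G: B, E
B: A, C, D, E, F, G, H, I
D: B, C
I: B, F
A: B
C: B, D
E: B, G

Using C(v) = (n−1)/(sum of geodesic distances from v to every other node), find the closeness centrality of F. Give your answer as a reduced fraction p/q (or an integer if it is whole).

Distances from F: A:2, B:1, C:2, D:2, E:2, G:2, H:1, I:1. Sum = 13.
n = 9, so closeness = 8/13.

8/13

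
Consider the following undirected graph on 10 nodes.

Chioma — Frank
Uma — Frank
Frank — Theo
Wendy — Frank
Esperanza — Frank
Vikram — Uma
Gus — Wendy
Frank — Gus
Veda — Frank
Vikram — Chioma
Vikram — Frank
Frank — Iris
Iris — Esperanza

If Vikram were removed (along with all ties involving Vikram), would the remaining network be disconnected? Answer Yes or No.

No

Even without Vikram, every remaining node can still reach every other (the residual graph is connected), so Vikram is not a cut vertex.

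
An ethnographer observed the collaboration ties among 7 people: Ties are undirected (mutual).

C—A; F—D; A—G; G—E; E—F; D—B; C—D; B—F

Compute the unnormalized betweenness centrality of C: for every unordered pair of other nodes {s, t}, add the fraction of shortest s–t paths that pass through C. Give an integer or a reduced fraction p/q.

Pairs whose geodesics pass through C — F–A: 1/2; B–A: 1; D–A: 1; D–G: 1/2.
All other pairs contribute 0.
Summing the contributions gives betweenness(C) = 3.

3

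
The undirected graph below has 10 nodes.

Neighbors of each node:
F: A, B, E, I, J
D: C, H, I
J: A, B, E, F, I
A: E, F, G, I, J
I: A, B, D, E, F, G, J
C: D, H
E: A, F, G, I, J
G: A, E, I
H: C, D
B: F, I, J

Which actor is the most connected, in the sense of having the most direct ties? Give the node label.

Degrees — A:5, B:3, C:2, D:3, E:5, F:5, G:3, H:2, I:7, J:5.
The maximum is 7, attained only by I.

I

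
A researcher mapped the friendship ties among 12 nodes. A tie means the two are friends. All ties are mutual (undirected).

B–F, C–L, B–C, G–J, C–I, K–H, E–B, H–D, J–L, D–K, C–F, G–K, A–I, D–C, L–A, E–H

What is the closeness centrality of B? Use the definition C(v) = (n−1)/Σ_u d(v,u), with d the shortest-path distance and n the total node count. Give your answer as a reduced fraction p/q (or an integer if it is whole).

11/24

Distances from B: A:3, C:1, D:2, E:1, F:1, G:4, H:2, I:2, J:3, K:3, L:2. Sum = 24.
n = 12, so closeness = 11/24.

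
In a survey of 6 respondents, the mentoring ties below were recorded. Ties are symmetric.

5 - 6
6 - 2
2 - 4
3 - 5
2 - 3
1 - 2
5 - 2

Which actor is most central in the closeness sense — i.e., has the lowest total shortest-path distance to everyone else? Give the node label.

2

Farness (sum of distances to all others) for each node — 1:9, 2:5, 3:8, 4:9, 5:7, 6:8.
The smallest farness is 5, for 2, so 2 has the highest closeness.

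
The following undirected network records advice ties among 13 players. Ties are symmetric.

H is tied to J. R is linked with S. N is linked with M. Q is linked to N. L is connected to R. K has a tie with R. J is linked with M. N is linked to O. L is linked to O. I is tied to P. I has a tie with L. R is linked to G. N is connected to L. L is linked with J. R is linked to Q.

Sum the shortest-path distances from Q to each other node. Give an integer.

Distances from Q: G:2, H:4, I:3, J:3, K:2, L:2, M:2, N:1, O:2, P:4, R:1, S:2.
Sum = 2 + 4 + 3 + 3 + 2 + 2 + 2 + 1 + 2 + 4 + 1 + 2 = 28.

28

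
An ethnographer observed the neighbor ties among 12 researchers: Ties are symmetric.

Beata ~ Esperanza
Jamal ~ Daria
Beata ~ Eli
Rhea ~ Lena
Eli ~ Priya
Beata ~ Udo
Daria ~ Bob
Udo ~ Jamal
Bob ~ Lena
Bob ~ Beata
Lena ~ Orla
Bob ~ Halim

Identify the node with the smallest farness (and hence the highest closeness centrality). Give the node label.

Farness (sum of distances to all others) for each node — Beata:20, Bob:19, Daria:26, Eli:28, Esperanza:30, Halim:29, Jamal:30, Lena:25, Orla:35, Priya:38, Rhea:35, Udo:27.
The smallest farness is 19, for Bob, so Bob has the highest closeness.

Bob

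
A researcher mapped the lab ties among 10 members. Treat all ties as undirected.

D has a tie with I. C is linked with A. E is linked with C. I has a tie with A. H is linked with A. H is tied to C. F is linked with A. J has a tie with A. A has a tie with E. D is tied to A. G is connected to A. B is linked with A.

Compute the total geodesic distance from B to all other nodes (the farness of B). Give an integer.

Distances from B: A:1, C:2, D:2, E:2, F:2, G:2, H:2, I:2, J:2.
Sum = 1 + 2 + 2 + 2 + 2 + 2 + 2 + 2 + 2 = 17.

17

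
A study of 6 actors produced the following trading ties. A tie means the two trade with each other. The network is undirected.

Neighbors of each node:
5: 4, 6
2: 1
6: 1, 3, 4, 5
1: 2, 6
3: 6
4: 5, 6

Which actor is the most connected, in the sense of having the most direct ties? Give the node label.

6

Degrees — 1:2, 2:1, 3:1, 4:2, 5:2, 6:4.
The maximum is 4, attained only by 6.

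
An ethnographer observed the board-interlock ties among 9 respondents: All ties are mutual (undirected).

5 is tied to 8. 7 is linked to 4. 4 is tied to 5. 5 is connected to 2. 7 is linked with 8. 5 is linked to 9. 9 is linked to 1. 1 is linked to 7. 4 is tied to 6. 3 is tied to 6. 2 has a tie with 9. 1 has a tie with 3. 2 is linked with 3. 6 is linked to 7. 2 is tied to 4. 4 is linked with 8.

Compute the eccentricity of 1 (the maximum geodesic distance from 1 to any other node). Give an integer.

2

Distances from 1: 2:2, 3:1, 4:2, 5:2, 6:2, 7:1, 8:2, 9:1.
The largest is 2 (to 2, 5, 6, 4, and 8), so the eccentricity of 1 is 2.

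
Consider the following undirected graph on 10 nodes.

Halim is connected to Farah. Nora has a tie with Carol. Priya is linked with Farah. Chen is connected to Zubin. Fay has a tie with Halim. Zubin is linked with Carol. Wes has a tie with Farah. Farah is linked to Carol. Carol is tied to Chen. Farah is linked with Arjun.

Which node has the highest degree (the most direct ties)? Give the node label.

Degrees — Arjun:1, Carol:4, Chen:2, Farah:5, Fay:1, Halim:2, Nora:1, Priya:1, Wes:1, Zubin:2.
The maximum is 5, attained only by Farah.

Farah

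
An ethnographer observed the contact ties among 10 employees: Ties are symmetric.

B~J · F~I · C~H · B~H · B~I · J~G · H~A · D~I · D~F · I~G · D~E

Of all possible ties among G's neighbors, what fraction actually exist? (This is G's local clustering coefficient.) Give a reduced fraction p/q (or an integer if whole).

G's neighbors: I and J (k = 2).
Possible neighbor pairs: C(2,2) = 1. Edges among them: none → e = 0.
Clustering(G) = 0/1.

0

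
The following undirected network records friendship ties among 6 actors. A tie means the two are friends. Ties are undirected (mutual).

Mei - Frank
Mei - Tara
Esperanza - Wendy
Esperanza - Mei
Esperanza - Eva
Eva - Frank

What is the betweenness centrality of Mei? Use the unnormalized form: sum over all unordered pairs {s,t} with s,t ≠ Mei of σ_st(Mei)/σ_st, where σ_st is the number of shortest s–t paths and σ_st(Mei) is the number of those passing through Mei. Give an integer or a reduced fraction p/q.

Pairs whose geodesics pass through Mei — Esperanza–Tara: 1; Esperanza–Frank: 1/2; Tara–Wendy: 1; Tara–Frank: 1; Tara–Eva: 2/2; Wendy–Frank: 1/2.
All other pairs contribute 0.
Summing the contributions gives betweenness(Mei) = 5.

5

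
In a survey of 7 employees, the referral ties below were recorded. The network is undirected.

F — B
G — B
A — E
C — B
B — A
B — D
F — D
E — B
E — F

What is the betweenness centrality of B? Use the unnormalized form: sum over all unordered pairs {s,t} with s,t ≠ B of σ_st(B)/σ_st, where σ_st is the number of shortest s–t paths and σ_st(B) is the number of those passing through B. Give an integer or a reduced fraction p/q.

Pairs whose geodesics pass through B — F–C: 1; F–G: 1; F–A: 1/2; C–G: 1; C–D: 1; C–E: 1; C–A: 1; G–D: 1; G–E: 1; G–A: 1; D–E: 1/2; D–A: 1.
All other pairs contribute 0.
Summing the contributions gives betweenness(B) = 11.

11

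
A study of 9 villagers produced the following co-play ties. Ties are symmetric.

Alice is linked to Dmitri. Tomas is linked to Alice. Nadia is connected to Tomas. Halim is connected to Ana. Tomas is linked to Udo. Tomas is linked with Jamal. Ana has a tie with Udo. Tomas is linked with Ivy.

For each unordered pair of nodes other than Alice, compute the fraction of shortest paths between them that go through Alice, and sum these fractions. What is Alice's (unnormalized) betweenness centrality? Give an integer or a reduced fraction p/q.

7

Pairs whose geodesics pass through Alice — Tomas–Dmitri: 1; Udo–Dmitri: 1; Jamal–Dmitri: 1; Halim–Dmitri: 1; Ana–Dmitri: 1; Ivy–Dmitri: 1; Nadia–Dmitri: 1.
All other pairs contribute 0.
Summing the contributions gives betweenness(Alice) = 7.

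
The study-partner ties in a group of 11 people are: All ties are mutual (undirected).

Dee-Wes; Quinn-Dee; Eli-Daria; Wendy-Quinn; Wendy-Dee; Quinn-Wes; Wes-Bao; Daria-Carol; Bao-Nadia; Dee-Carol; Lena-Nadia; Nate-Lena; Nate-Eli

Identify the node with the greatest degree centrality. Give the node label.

Dee

Degrees — Bao:2, Carol:2, Daria:2, Dee:4, Eli:2, Lena:2, Nadia:2, Nate:2, Quinn:3, Wendy:2, Wes:3.
The maximum is 4, attained only by Dee.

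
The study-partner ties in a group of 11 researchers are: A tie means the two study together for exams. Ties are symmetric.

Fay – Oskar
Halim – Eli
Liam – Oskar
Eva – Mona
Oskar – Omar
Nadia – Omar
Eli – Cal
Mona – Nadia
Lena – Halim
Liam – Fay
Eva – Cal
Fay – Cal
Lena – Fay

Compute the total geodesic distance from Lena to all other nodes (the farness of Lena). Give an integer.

24

Distances from Lena: Cal:2, Eli:2, Eva:3, Fay:1, Halim:1, Liam:2, Mona:4, Nadia:4, Omar:3, Oskar:2.
Sum = 2 + 2 + 3 + 1 + 1 + 2 + 4 + 4 + 3 + 2 = 24.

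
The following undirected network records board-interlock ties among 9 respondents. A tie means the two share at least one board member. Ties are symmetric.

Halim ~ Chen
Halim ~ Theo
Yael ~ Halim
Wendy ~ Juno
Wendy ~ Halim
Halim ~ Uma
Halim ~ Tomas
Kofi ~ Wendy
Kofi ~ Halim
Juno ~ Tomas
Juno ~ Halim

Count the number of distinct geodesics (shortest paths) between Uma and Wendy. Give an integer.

The shortest distance is 2, and the only length-2 path is Uma–Halim–Wendy. So there is exactly 1 shortest path.

1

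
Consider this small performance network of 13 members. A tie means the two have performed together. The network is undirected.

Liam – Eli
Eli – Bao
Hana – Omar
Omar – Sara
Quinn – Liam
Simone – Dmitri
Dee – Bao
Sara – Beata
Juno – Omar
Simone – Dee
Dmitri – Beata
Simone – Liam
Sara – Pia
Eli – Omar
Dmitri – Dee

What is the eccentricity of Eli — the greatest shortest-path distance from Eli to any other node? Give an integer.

Distances from Eli: Bao:1, Beata:3, Dee:2, Dmitri:3, Hana:2, Juno:2, Liam:1, Omar:1, Pia:3, Quinn:2, Sara:2, Simone:2.
The largest is 3 (to Dmitri, Beata, and Pia), so the eccentricity of Eli is 3.

3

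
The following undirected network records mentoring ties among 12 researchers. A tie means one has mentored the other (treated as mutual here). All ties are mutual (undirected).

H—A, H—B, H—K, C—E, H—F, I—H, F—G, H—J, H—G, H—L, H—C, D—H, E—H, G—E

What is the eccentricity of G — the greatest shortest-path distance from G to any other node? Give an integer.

Distances from G: A:2, B:2, C:2, D:2, E:1, F:1, H:1, I:2, J:2, K:2, L:2.
The largest is 2 (to J, D, B, I, K, C, L, and A), so the eccentricity of G is 2.

2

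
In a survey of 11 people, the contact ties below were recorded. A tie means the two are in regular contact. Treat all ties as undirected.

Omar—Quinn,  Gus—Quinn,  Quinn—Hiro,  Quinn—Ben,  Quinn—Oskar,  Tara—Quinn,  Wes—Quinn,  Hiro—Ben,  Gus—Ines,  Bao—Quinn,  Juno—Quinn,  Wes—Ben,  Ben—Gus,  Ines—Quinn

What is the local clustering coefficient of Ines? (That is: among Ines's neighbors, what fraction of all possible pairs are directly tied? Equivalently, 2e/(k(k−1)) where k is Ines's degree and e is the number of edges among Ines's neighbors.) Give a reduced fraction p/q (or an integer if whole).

1

Ines's neighbors: Gus and Quinn (k = 2).
Possible neighbor pairs: C(2,2) = 1. Edges among them: Gus–Quinn → e = 1.
Clustering(Ines) = 1/1.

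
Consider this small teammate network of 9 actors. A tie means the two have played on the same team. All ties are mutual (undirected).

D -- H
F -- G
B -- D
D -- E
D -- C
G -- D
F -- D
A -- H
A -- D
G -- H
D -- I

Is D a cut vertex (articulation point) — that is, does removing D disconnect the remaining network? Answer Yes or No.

Yes

Removing D leaves {I} with no path to {C}, so the network splits into 5 components. D is a cut vertex.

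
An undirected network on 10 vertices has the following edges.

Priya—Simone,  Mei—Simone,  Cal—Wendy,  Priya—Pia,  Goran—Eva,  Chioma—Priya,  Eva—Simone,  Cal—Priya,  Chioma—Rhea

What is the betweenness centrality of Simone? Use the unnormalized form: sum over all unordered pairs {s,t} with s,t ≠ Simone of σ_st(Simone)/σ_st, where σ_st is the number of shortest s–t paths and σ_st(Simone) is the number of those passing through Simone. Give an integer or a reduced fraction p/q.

20

Pairs whose geodesics pass through Simone — Eva–Cal: 1; Eva–Wendy: 1; Eva–Pia: 1; Eva–Rhea: 1; Eva–Priya: 1; Eva–Chioma: 1; Eva–Mei: 1; Cal–Goran: 1; Cal–Mei: 1; Goran–Wendy: 1; Goran–Pia: 1; Goran–Rhea: 1; Goran–Priya: 1; Goran–Chioma: 1 … (+6 more pairs).
All other pairs contribute 0.
Summing the contributions gives betweenness(Simone) = 20.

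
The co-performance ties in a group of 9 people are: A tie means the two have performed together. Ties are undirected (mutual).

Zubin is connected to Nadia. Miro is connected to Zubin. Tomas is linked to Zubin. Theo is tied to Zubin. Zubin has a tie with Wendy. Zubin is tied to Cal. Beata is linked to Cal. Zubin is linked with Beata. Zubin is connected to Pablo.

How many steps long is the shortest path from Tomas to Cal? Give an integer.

2

One shortest route is Tomas – Zubin – Cal, which uses 2 edges, and Tomas and Cal are not directly tied, so nothing shorter exists. So d(Tomas,Cal) = 2.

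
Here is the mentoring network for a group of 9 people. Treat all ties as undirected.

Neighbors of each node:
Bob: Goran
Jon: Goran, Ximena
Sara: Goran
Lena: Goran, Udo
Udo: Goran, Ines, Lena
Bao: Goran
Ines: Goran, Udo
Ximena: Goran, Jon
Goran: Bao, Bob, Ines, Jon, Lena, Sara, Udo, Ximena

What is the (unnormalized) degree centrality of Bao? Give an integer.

Bao is directly tied to Goran. That is 1 neighbor, so the degree of Bao is 1.

1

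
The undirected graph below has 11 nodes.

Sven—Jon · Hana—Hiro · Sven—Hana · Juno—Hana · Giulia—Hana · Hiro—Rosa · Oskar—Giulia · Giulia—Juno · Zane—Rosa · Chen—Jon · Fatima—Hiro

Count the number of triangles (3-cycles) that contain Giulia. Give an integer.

1

Giulia's neighbors: Hana, Juno, and Oskar.
Neighbor pairs that are themselves tied: Giulia–Hana–Juno. Each forms one triangle with Giulia, for 1 in total.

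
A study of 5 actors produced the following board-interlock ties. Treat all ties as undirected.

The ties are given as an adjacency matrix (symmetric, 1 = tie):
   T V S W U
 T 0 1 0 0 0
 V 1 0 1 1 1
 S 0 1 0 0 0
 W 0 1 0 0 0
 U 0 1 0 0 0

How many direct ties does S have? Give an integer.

1

S is directly tied to V. That is 1 neighbor, so the degree of S is 1.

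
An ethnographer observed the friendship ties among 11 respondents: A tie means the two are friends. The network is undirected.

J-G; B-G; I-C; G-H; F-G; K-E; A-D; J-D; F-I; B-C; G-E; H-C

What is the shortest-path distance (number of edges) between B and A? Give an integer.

One shortest route is B – G – J – D – A, which uses 4 edges, and at distance 3 from B we only reach {D, K}, which does not include A. So d(B,A) = 4.

4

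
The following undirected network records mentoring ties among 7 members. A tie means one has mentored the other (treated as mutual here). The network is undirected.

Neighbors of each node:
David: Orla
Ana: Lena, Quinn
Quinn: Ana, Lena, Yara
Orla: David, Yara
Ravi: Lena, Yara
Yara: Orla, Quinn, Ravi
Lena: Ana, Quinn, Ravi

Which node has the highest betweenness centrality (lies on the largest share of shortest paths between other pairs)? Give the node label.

Yara

Unnormalized betweenness of each node: Ana:0, David:0, Lena:3/2, Orla:5, Quinn:9/2, Ravi:3/2, Yara:17/2.
Yara has the largest value, 17/2, making it the main broker — the node through which the most shortest paths run.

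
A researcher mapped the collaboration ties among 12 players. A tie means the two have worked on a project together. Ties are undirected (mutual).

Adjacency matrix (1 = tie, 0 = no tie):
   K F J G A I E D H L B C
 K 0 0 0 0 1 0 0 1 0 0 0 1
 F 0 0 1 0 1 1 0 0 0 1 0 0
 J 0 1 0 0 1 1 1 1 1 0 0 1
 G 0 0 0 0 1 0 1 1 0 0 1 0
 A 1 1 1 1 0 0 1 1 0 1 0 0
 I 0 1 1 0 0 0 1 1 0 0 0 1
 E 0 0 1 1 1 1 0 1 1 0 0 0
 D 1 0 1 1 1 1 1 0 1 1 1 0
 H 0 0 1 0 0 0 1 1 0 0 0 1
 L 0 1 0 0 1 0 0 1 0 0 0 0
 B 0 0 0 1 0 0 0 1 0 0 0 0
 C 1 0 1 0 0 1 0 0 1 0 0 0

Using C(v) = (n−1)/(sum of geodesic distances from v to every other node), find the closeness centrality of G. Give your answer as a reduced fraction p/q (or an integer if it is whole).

11/19

Distances from G: A:1, B:1, C:3, D:1, E:1, F:2, H:2, I:2, J:2, K:2, L:2. Sum = 19.
n = 12, so closeness = 11/19.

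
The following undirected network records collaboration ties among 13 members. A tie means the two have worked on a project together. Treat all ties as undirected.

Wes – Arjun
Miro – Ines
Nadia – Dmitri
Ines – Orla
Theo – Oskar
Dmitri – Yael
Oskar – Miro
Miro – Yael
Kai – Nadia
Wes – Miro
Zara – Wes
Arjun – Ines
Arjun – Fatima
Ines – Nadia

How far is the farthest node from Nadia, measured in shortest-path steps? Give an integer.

4

Distances from Nadia: Arjun:2, Dmitri:1, Fatima:3, Ines:1, Kai:1, Miro:2, Orla:2, Oskar:3, Theo:4, Wes:3, Yael:2, Zara:4.
The largest is 4 (to Zara and Theo), so the eccentricity of Nadia is 4.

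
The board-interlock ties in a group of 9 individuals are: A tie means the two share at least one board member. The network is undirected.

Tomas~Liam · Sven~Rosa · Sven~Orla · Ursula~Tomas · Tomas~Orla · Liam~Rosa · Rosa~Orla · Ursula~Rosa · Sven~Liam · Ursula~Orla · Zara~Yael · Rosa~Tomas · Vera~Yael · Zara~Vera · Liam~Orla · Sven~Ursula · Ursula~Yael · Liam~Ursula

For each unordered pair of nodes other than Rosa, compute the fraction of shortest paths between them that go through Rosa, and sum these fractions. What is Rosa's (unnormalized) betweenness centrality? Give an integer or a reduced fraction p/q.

1/4

Pairs whose geodesics pass through Rosa — Sven–Tomas: 1/4.
All other pairs contribute 0.
Summing the contributions gives betweenness(Rosa) = 1/4.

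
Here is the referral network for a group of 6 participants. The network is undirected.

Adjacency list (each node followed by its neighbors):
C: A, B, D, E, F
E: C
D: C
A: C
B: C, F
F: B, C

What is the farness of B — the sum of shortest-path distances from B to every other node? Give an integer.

Distances from B: A:2, C:1, D:2, E:2, F:1.
Sum = 2 + 1 + 2 + 2 + 1 = 8.

8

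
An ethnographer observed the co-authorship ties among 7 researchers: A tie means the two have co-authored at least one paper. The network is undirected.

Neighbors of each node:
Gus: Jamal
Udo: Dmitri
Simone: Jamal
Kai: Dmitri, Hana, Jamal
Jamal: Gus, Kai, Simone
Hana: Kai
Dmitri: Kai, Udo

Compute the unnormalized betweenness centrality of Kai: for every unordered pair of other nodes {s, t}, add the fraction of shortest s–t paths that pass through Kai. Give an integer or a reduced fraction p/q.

11

Pairs whose geodesics pass through Kai — Gus–Hana: 1; Gus–Dmitri: 1; Gus–Udo: 1; Simone–Hana: 1; Simone–Dmitri: 1; Simone–Udo: 1; Hana–Jamal: 1; Hana–Dmitri: 1; Hana–Udo: 1; Jamal–Dmitri: 1; Jamal–Udo: 1.
All other pairs contribute 0.
Summing the contributions gives betweenness(Kai) = 11.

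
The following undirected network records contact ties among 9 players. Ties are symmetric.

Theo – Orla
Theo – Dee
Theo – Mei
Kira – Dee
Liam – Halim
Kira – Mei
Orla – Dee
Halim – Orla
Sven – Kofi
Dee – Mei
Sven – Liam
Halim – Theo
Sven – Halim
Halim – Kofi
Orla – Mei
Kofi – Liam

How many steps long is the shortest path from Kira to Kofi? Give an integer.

One shortest route is Kira – Mei – Theo – Halim – Kofi, which uses 4 edges, and at distance 3 from Kira we only reach {Halim}, which does not include Kofi. So d(Kira,Kofi) = 4.

4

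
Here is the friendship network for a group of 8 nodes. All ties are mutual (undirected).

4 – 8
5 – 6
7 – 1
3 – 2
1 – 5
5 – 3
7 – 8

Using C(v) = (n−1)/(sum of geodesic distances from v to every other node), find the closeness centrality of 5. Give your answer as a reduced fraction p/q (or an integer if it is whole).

1/2

Distances from 5: 1:1, 2:2, 3:1, 4:4, 6:1, 7:2, 8:3. Sum = 14.
n = 8, so closeness = 7/14 = 1/2.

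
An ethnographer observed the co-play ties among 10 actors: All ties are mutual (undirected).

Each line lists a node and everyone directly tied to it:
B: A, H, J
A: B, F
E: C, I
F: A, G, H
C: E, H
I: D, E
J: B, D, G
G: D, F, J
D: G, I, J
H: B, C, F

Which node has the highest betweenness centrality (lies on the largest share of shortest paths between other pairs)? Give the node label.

Unnormalized betweenness of each node: A:1/2, B:6, C:5, D:7, E:3, F:6, G:9/2, H:17/2, I:4, J:9/2.
H has the largest value, 17/2, making it the main broker — the node through which the most shortest paths run.

H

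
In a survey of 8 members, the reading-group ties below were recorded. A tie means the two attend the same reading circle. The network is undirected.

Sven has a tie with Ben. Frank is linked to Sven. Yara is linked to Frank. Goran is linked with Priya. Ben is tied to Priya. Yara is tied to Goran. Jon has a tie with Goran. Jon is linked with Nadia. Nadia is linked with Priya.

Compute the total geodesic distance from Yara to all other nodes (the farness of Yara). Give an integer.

Distances from Yara: Ben:3, Frank:1, Goran:1, Jon:2, Nadia:3, Priya:2, Sven:2.
Sum = 3 + 1 + 1 + 2 + 3 + 2 + 2 = 14.

14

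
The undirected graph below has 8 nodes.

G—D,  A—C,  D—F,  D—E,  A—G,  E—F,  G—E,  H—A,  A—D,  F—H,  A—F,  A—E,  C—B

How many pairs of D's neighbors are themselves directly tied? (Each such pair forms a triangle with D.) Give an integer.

D's neighbors: A, E, F, and G.
Neighbor pairs that are themselves tied: D–A–E; D–A–F; D–A–G; D–E–F; D–E–G. Each forms one triangle with D, for 5 in total.

5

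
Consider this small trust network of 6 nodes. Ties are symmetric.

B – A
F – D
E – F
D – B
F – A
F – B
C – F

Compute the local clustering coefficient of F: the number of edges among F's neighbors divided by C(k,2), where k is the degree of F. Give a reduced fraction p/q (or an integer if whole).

1/5

F's neighbors: A, B, C, D, and E (k = 5).
Possible neighbor pairs: C(5,2) = 10. Edges among them: A–B, B–D → e = 2.
Clustering(F) = 2/10 = 1/5.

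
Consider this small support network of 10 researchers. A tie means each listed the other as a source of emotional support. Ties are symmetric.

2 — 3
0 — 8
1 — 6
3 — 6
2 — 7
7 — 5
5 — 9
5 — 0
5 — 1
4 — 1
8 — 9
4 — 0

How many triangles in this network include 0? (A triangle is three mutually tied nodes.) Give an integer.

0's neighbors are 4, 5, and 8, but none of them are tied to each other, so no triangle contains 0.

0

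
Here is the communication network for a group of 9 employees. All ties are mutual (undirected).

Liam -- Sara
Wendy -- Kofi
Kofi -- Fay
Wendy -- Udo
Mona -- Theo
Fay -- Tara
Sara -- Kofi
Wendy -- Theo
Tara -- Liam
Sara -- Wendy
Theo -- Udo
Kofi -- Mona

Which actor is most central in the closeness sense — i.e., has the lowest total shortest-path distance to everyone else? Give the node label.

Farness (sum of distances to all others) for each node — Fay:16, Kofi:12, Liam:17, Mona:16, Sara:13, Tara:20, Theo:17, Udo:18, Wendy:13.
The smallest farness is 12, for Kofi, so Kofi has the highest closeness.

Kofi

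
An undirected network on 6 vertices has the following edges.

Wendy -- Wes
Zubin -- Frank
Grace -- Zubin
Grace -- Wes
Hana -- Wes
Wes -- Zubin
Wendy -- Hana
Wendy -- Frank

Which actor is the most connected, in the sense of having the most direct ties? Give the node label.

Degrees — Frank:2, Grace:2, Hana:2, Wendy:3, Wes:4, Zubin:3.
The maximum is 4, attained only by Wes.

Wes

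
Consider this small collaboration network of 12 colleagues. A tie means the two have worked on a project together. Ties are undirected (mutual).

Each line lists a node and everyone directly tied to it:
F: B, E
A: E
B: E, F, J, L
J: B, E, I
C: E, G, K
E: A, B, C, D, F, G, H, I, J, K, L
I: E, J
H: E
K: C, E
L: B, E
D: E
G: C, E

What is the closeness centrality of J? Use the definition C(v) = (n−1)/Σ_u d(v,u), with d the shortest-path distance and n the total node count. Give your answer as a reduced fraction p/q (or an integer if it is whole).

11/19

Distances from J: A:2, B:1, C:2, D:2, E:1, F:2, G:2, H:2, I:1, K:2, L:2. Sum = 19.
n = 12, so closeness = 11/19.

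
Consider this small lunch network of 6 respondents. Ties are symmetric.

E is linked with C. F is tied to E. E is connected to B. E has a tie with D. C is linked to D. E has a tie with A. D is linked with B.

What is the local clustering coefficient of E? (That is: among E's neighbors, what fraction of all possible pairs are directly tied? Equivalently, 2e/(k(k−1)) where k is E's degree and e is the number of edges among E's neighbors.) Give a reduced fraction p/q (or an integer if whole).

E's neighbors: A, B, C, D, and F (k = 5).
Possible neighbor pairs: C(5,2) = 10. Edges among them: B–D, C–D → e = 2.
Clustering(E) = 2/10 = 1/5.

1/5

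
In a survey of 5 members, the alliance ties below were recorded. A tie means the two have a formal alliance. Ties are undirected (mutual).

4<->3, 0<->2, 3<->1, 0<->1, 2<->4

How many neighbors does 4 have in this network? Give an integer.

4 is directly tied to 2 and 3. That is 2 neighbors, so the degree of 4 is 2.

2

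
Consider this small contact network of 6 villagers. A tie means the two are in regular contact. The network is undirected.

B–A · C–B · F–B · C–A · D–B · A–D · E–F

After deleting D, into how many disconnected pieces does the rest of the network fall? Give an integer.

D's neighbors (A and B) remain reachable from one another through other ties, so the rest of the network stays in one piece.

1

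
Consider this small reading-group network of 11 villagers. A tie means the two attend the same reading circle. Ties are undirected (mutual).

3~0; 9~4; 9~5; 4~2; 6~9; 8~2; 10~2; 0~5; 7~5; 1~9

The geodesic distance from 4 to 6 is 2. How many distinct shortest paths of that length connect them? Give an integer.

The shortest distance is 2, and the only length-2 path is 4–9–6. So there is exactly 1 shortest path.

1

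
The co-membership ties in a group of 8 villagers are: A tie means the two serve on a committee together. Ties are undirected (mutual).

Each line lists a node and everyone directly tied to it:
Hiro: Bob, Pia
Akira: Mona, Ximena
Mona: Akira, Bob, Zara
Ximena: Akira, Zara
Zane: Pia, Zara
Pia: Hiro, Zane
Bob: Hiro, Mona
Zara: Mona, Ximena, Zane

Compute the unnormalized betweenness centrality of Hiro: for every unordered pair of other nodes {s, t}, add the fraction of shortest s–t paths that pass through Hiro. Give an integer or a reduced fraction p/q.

7/3

Pairs whose geodesics pass through Hiro — Bob–Zane: 1/2; Bob–Pia: 1; Mona–Pia: 1/2; Akira–Pia: 1/3.
All other pairs contribute 0.
Summing the contributions gives betweenness(Hiro) = 7/3.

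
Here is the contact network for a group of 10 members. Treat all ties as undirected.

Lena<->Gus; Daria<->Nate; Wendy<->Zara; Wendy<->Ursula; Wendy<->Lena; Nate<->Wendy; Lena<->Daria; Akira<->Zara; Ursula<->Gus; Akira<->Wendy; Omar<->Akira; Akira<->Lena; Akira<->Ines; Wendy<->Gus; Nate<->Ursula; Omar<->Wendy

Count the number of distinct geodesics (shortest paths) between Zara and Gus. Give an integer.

1

The shortest distance is 2, and the only length-2 path is Zara–Wendy–Gus. So there is exactly 1 shortest path.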